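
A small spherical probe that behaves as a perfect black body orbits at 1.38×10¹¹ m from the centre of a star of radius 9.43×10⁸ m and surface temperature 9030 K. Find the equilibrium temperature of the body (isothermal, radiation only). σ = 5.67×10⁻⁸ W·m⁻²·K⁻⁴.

T ≈ 528 K

The star's surface emits σT_*⁴; at distance d the flux is S = σT_*⁴(R_*/d)².
S = 5.67×10⁻⁸·(9030)⁴·(9.43×10⁸/1.38×10¹¹)² = 17600 W/m².
For an isothermal sphere T⁴ = (1−a)S/(4σ) = 7.762×10¹⁰ K⁴.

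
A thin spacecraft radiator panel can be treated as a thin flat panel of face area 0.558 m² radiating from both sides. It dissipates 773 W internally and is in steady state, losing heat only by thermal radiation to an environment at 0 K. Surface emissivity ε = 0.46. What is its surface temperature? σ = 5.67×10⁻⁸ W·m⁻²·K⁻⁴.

Steady state: internal power = radiated power, P = εσA T⁴.
Radiating area A = 2·0.558 = 1.116 m².
T⁴ = P/(εσA) = 773/(0.46·5.67×10⁻⁸·1.116) = 2.656×10¹⁰ K⁴.
T = (2.656×10¹⁰)^(1/4).

T ≈ 404 K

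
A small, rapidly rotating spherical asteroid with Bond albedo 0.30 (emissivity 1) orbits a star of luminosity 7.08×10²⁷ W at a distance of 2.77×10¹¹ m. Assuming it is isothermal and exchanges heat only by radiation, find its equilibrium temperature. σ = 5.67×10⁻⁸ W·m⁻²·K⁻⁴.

T ≈ 388 K

First find the stellar flux at distance d: S = L/(4πd²) = 7.08×10²⁷/(4π·(2.77×10¹¹)²) = 7343 W/m².
For an isothermal sphere, absorbed (1−a)S·πr² = emitted σ·4πr²·T⁴, so T⁴ = (1−a)S/(4σ).
T⁴ = 0.700·7343/(4·5.67×10⁻⁸) = 2.266×10¹⁰ K⁴.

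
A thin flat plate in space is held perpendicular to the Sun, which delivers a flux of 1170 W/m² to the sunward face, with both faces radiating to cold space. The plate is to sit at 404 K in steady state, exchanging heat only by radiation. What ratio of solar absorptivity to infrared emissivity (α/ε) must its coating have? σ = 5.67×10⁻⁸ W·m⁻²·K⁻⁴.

Balance: αS·A = εσ·2A·T⁴ ⇒ α/ε = 2σT⁴/S.
α/ε = 2·5.67×10⁻⁸·(404)⁴/1170 = 2·5.67×10⁻⁸·2.664×10¹⁰/1170.

α/ε ≈ 2.58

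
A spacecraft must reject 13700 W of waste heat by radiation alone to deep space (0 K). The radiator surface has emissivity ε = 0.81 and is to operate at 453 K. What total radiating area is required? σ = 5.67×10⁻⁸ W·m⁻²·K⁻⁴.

P = εσA T⁴ ⇒ A = P/(εσT⁴).
T⁴ = 4.211×10¹⁰ K⁴.
A = 13700/(0.81 × 5.67×10⁻⁸ × 4.211×10¹⁰).

A ≈ 7.08 m²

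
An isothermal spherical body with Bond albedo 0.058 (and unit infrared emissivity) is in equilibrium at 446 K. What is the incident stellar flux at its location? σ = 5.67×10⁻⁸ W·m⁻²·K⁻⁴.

S ≈ 9530 W/m²

(1−a)S·πr² = σ·4πr²·T⁴ ⇒ S = 4σT⁴/(1−a).
S = 4·5.67×10⁻⁸·3.957×10¹⁰/0.942.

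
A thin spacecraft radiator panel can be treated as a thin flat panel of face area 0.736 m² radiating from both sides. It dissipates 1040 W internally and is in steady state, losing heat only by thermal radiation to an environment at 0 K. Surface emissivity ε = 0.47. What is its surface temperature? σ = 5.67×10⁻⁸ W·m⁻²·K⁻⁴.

T ≈ 404 K

Steady state: internal power = radiated power, P = εσA T⁴.
Radiating area A = 2·0.736 = 1.472 m².
T⁴ = P/(εσA) = 1040/(0.47·5.67×10⁻⁸·1.472) = 2.651×10¹⁰ K⁴.
T = (2.651×10¹⁰)^(1/4).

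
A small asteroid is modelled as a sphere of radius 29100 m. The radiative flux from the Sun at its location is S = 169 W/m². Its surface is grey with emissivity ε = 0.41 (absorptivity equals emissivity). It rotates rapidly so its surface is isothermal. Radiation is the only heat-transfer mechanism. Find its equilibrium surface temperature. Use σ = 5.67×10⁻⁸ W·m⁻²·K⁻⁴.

At equilibrium, absorbed power = emitted power.
Absorbing cross-section = πr² = 2.660×10⁹ m²; emitting surface = 4πr² = 1.064×10¹⁰ m² (ratio 4).
εS·A_cross = εσ·A_surf·T⁴  ⇒  T⁴ = S/(4σ)   (ε cancels).
T⁴ = 169/(4·5.67×10⁻⁸) = 7.451×10⁸ K⁴.
T = (7.451×10⁸)^(1/4).

T ≈ 165 K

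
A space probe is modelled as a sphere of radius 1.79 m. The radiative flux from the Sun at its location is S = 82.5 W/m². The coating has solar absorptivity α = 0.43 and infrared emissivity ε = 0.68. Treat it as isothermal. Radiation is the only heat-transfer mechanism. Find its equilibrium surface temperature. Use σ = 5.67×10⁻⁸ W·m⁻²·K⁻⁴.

T ≈ 123 K

At equilibrium, absorbed power = emitted power.
Absorbing cross-section = πr² = 10.07 m²; emitting surface = 4πr² = 40.26 m² (ratio 4).
αS·A_cross = εσ·A_surf·T⁴  ⇒  T⁴ = αS/(ε·4σ).
T⁴ = 0.430·82.5/(0.68·4·5.67×10⁻⁸) = 2.300×10⁸ K⁴.
T = (2.300×10⁸)^(1/4).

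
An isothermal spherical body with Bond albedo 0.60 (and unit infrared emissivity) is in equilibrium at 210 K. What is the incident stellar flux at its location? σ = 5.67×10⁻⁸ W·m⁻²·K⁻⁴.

(1−a)S·πr² = σ·4πr²·T⁴ ⇒ S = 4σT⁴/(1−a).
S = 4·5.67×10⁻⁸·1.945×10⁹/0.400.

S ≈ 1100 W/m²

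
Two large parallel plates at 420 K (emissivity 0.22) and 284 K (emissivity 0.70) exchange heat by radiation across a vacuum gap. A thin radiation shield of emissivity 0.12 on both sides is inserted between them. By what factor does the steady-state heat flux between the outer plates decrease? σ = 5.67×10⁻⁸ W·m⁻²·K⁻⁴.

Without shield: q₀ = σΔ(T⁴)/(1/ε₁+1/ε₂−1) with denominator 4.974.
With shield the two gaps are in series; the resistances add: (1/ε₁+1/ε_s−1)+(1/ε_s+1/ε₂−1) = 11.88+8.762 = 20.64.
Heat-flux ratio q₀/q = 20.64/4.974.

factor ≈ 4.15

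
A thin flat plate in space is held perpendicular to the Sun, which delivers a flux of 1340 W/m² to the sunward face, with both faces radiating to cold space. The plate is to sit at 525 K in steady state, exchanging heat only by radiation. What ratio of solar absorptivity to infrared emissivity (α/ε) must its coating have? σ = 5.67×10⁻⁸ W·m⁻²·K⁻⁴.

Balance: αS·A = εσ·2A·T⁴ ⇒ α/ε = 2σT⁴/S.
α/ε = 2·5.67×10⁻⁸·(525)⁴/1340 = 2·5.67×10⁻⁸·7.597×10¹⁰/1340.

α/ε ≈ 6.43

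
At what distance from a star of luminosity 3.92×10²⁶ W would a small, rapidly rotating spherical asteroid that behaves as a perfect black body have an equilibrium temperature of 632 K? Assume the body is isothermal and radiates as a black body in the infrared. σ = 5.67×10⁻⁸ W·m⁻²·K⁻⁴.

For an isothermal black-emitting sphere, (1−a)S·πr² = σ·4πr²·T⁴ ⇒ S = 4σT⁴/(1−a).
S = 4·5.67×10⁻⁸·(632)⁴/1.00 = 36180 W/m².
Flux falls as S = L/(4πd²), so d = √(L/(4πS)) = √(3.92×10²⁶/(4π·36180)).

d ≈ 2.94×10¹⁰ m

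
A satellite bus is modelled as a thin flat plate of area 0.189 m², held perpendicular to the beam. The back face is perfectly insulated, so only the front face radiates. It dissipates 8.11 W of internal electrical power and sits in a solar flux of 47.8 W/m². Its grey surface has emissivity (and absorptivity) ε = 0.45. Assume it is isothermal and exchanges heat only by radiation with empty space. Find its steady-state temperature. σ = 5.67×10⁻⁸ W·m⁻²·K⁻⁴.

T ≈ 224 K

At steady state, absorbed solar power + internal power = radiated power.
Absorbed: α·S·A_cross = 0.45·47.8·0.1890 = 4.065 W (cross-section A).
Total input = 4.065 + 8.11 = 12.18 W.
Radiated: εσ·A_surf·T⁴ with A_surf = A = 0.1890 m².
T⁴ = 12.18/(0.45·5.67×10⁻⁸·0.1890) = 2.525×10⁹ K⁴.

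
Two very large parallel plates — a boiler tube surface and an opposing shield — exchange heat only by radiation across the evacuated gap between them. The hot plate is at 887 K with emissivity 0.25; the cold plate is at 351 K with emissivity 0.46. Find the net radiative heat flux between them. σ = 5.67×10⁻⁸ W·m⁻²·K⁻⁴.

For two infinite grey parallel plates, q = σ(T₁⁴ − T₂⁴)/(1/ε₁ + 1/ε₂ − 1).
T₁⁴ − T₂⁴ = 6.190×10¹¹ − 1.518×10¹⁰ = 6.038×10¹¹ K⁴.
1/ε₁ + 1/ε₂ − 1 = 4.000 + 2.174 − 1 = 5.174.
q = 5.67×10⁻⁸ × 6.038×10¹¹ / 5.174.

q ≈ 6620 W/m²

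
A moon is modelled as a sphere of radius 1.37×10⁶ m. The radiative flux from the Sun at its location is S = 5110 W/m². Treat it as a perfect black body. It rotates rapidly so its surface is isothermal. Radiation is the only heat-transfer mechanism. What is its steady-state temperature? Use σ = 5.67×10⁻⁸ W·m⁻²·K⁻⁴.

At equilibrium, absorbed power = emitted power.
Absorbing cross-section = πr² = 5.896×10¹² m²; emitting surface = 4πr² = 2.359×10¹³ m² (ratio 4).
S·A_cross = εσ·A_surf·T⁴  ⇒  T⁴ = S/(4σ).
T⁴ = 1.00·5110/(4·5.67×10⁻⁸) = 2.253×10¹⁰ K⁴.
T = (2.253×10¹⁰)^(1/4).

T ≈ 387 K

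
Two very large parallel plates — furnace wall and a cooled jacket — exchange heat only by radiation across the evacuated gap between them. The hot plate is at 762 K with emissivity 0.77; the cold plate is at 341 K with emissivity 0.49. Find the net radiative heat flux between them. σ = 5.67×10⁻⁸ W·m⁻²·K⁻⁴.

For two infinite grey parallel plates, q = σ(T₁⁴ − T₂⁴)/(1/ε₁ + 1/ε₂ − 1).
T₁⁴ − T₂⁴ = 3.371×10¹¹ − 1.352×10¹⁰ = 3.236×10¹¹ K⁴.
1/ε₁ + 1/ε₂ − 1 = 1.299 + 2.041 − 1 = 2.340.
q = 5.67×10⁻⁸ × 3.236×10¹¹ / 2.340.

q ≈ 7840 W/m²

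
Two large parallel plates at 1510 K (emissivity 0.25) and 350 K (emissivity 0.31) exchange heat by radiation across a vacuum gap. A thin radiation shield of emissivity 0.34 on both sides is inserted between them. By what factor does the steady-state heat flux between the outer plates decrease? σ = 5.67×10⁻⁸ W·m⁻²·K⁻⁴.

Without shield: q₀ = σΔ(T⁴)/(1/ε₁+1/ε₂−1) with denominator 6.226.
With shield the two gaps are in series; the resistances add: (1/ε₁+1/ε_s−1)+(1/ε_s+1/ε₂−1) = 5.941+5.167 = 11.11.
Heat-flux ratio q₀/q = 11.11/6.226.

factor ≈ 1.78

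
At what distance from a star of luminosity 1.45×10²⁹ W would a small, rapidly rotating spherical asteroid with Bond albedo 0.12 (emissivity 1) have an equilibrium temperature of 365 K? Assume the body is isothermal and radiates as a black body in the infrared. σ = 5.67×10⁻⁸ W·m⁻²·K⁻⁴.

For an isothermal black-emitting sphere, (1−a)S·πr² = σ·4πr²·T⁴ ⇒ S = 4σT⁴/(1−a).
S = 4·5.67×10⁻⁸·(365)⁴/0.880 = 4574 W/m².
Flux falls as S = L/(4πd²), so d = √(L/(4πS)) = √(1.45×10²⁹/(4π·4574)).

d ≈ 1.59×10¹² m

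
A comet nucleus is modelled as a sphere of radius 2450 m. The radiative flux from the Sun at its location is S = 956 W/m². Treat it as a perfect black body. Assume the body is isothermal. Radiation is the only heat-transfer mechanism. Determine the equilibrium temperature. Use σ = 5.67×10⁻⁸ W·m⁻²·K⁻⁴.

T ≈ 255 K

At equilibrium, absorbed power = emitted power.
Absorbing cross-section = πr² = 1.886×10⁷ m²; emitting surface = 4πr² = 7.543×10⁷ m² (ratio 4).
S·A_cross = εσ·A_surf·T⁴  ⇒  T⁴ = S/(4σ).
T⁴ = 1.00·956/(4·5.67×10⁻⁸) = 4.215×10⁹ K⁴.
T = (4.215×10⁹)^(1/4).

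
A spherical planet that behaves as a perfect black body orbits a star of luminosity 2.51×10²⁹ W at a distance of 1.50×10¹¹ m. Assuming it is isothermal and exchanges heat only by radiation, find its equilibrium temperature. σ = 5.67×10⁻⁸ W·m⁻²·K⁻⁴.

T ≈ 1410 K

First find the stellar flux at distance d: S = L/(4πd²) = 2.51×10²⁹/(4π·(1.50×10¹¹)²) = 8.877×10⁵ W/m².
For an isothermal sphere, absorbed (1−a)S·πr² = emitted σ·4πr²·T⁴, so T⁴ = (1−a)S/(4σ).
T⁴ = 1.00·8.877×10⁵/(4·5.67×10⁻⁸) = 3.914×10¹² K⁴.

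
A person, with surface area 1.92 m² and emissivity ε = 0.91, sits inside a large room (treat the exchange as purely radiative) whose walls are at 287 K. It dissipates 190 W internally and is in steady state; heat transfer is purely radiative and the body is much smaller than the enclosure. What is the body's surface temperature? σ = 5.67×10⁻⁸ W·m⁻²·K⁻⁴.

For a small grey body in a large enclosure, net radiated power = εσA(T⁴ − T_w⁴).
Steady state: P = εσA(T⁴ − T_w⁴) with A = 1.92 m².
T⁴ = P/(εσA) + T_w⁴ = 190/(0.91·5.67×10⁻⁸·1.920) + (287)⁴
    = 1.918×10⁹ + 6.785×10⁹ = 8.703×10⁹ K⁴.

T ≈ 305 K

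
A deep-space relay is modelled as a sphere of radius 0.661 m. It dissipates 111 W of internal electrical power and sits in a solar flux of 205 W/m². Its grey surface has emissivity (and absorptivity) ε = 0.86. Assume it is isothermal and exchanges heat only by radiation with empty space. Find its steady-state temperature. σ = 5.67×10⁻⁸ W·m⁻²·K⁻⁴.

At steady state, absorbed solar power + internal power = radiated power.
Absorbed: α·S·A_cross = 0.86·205·1.373 = 242.0 W (cross-section πr²).
Total input = 242.0 + 111 = 353.0 W.
Radiated: εσ·A_surf·T⁴ with A_surf = 4πr² = 5.491 m².
T⁴ = 353.0/(0.86·5.67×10⁻⁸·5.491) = 1.318×10⁹ K⁴.

T ≈ 191 K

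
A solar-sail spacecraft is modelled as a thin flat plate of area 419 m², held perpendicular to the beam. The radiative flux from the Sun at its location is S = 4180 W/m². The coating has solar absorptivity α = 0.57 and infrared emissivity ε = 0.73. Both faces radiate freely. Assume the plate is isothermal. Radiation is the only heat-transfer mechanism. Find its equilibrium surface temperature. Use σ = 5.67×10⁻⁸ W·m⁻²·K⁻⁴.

T ≈ 412 K

At equilibrium, absorbed power = emitted power.
Absorbing cross-section = A = 419.0 m²; emitting surface = 2A = 838.0 m² (ratio 2).
αS·A_cross = εσ·A_surf·T⁴  ⇒  T⁴ = αS/(ε·2σ).
T⁴ = 0.570·4180/(0.73·2·5.67×10⁻⁸) = 2.878×10¹⁰ K⁴.
T = (2.878×10¹⁰)^(1/4).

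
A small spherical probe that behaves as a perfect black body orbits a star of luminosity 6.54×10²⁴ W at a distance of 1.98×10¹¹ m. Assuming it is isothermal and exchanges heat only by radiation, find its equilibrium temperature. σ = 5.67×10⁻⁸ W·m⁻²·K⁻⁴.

T ≈ 87.5 K

First find the stellar flux at distance d: S = L/(4πd²) = 6.54×10²⁴/(4π·(1.98×10¹¹)²) = 13.28 W/m².
For an isothermal sphere, absorbed (1−a)S·πr² = emitted σ·4πr²·T⁴, so T⁴ = (1−a)S/(4σ).
T⁴ = 1.00·13.28/(4·5.67×10⁻⁸) = 5.853×10⁷ K⁴.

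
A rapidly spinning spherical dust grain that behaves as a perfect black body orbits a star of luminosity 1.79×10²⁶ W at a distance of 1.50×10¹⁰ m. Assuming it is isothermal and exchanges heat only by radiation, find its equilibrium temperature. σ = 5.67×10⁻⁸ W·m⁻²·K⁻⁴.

First find the stellar flux at distance d: S = L/(4πd²) = 1.79×10²⁶/(4π·(1.50×10¹⁰)²) = 63310 W/m².
For an isothermal sphere, absorbed (1−a)S·πr² = emitted σ·4πr²·T⁴, so T⁴ = (1−a)S/(4σ).
T⁴ = 1.00·63310/(4·5.67×10⁻⁸) = 2.791×10¹¹ K⁴.

T ≈ 727 K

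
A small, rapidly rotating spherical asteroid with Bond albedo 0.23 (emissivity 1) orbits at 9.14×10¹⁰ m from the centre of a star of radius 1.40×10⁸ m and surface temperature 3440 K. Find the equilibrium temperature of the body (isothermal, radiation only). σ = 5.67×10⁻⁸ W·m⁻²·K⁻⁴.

T ≈ 89.2 K

The star's surface emits σT_*⁴; at distance d the flux is S = σT_*⁴(R_*/d)².
S = 5.67×10⁻⁸·(3440)⁴·(1.40×10⁸/9.14×10¹⁰)² = 18.63 W/m².
For an isothermal sphere T⁴ = (1−a)S/(4σ) = 6.325×10⁷ K⁴.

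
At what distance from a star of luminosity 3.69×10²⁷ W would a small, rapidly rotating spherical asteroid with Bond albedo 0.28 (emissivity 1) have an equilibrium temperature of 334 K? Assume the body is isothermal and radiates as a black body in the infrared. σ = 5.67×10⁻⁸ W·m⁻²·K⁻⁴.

d ≈ 2.74×10¹¹ m

For an isothermal black-emitting sphere, (1−a)S·πr² = σ·4πr²·T⁴ ⇒ S = 4σT⁴/(1−a).
S = 4·5.67×10⁻⁸·(334)⁴/0.720 = 3920 W/m².
Flux falls as S = L/(4πd²), so d = √(L/(4πS)) = √(3.69×10²⁷/(4π·3920)).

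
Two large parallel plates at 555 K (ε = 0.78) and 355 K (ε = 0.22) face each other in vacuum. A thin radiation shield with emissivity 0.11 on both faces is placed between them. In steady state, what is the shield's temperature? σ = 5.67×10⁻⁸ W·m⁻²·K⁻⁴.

In steady state the net flux on the hot side equals that on the cold side.
σ(T₁⁴−T_s⁴)/D₁ = σ(T_s⁴−T₂⁴)/D₂, with D₁ = 1/ε₁+1/ε_s−1 = 9.373, D₂ = 1/ε_s+1/ε₂−1 = 12.64.
Solve for T_s⁴: T_s⁴ = (D₂·T₁⁴ + D₁·T₂⁴)/(D₁+D₂) = 6.124×10¹⁰ K⁴.

T_s ≈ 497 K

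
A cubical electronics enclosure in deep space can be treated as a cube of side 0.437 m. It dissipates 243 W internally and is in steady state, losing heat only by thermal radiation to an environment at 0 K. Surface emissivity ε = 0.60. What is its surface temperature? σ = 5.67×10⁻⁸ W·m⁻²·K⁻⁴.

Steady state: internal power = radiated power, P = εσA T⁴.
Radiating area A = 6L² = 1.146 m².
T⁴ = P/(εσA) = 243/(0.60·5.67×10⁻⁸·1.146) = 6.234×10⁹ K⁴.
T = (6.234×10⁹)^(1/4).

T ≈ 281 K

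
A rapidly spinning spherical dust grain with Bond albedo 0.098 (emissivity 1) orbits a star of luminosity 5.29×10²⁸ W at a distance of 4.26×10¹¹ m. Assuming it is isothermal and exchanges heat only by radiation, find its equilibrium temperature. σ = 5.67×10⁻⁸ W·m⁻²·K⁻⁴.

First find the stellar flux at distance d: S = L/(4πd²) = 5.29×10²⁸/(4π·(4.26×10¹¹)²) = 23200 W/m².
For an isothermal sphere, absorbed (1−a)S·πr² = emitted σ·4πr²·T⁴, so T⁴ = (1−a)S/(4σ).
T⁴ = 0.902·23200/(4·5.67×10⁻⁸) = 9.226×10¹⁰ K⁴.

T ≈ 551 K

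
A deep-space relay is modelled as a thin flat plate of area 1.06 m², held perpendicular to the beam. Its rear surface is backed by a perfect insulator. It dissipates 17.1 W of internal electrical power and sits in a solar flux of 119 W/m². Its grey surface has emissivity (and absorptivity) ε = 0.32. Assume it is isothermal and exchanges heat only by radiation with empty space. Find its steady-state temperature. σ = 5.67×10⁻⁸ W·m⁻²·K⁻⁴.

At steady state, absorbed solar power + internal power = radiated power.
Absorbed: α·S·A_cross = 0.32·119·1.060 = 40.36 W (cross-section A).
Total input = 40.36 + 17.1 = 57.46 W.
Radiated: εσ·A_surf·T⁴ with A_surf = A = 1.060 m².
T⁴ = 57.46/(0.32·5.67×10⁻⁸·1.060) = 2.988×10⁹ K⁴.

T ≈ 234 K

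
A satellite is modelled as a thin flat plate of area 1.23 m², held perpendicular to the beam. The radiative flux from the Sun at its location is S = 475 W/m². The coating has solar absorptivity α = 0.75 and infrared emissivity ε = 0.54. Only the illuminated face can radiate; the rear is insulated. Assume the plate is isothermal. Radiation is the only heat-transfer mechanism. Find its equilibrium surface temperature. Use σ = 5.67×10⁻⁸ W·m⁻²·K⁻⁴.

At equilibrium, absorbed power = emitted power.
Absorbing cross-section = A = 1.230 m²; emitting surface = A = 1.230 m² (ratio 1).
αS·A_cross = εσ·A_surf·T⁴  ⇒  T⁴ = αS/(ε·1σ).
T⁴ = 0.750·475/(0.54·1·5.67×10⁻⁸) = 1.164×10¹⁰ K⁴.
T = (1.164×10¹⁰)^(1/4).

T ≈ 328 K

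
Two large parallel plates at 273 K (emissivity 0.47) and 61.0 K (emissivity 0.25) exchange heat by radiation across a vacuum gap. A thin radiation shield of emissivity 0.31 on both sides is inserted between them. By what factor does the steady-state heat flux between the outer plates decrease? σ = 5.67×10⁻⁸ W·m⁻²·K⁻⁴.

Without shield: q₀ = σΔ(T⁴)/(1/ε₁+1/ε₂−1) with denominator 5.128.
With shield the two gaps are in series; the resistances add: (1/ε₁+1/ε_s−1)+(1/ε_s+1/ε₂−1) = 4.353+6.226 = 10.58.
Heat-flux ratio q₀/q = 10.58/5.128.

factor ≈ 2.06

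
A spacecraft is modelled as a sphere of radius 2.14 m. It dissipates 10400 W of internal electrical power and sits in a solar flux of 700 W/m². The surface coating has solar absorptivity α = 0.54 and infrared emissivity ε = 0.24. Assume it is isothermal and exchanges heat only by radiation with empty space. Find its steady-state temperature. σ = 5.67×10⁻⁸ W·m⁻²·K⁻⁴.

At steady state, absorbed solar power + internal power = radiated power.
Absorbed: α·S·A_cross = 0.54·700·14.39 = 5438 W (cross-section πr²).
Total input = 5438 + 10400 = 15840 W.
Radiated: εσ·A_surf·T⁴ with A_surf = 4πr² = 57.55 m².
T⁴ = 15840/(0.24·5.67×10⁻⁸·57.55) = 2.022×10¹⁰ K⁴.

T ≈ 377 K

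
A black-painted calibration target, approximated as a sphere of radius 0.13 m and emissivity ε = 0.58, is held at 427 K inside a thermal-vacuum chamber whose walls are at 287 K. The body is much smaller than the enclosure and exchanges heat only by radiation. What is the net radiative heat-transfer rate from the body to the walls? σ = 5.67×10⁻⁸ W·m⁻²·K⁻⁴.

P_net ≈ 185 W

For a small grey body in a large enclosure: P_net = εσA(T_body⁴ − T_wall⁴).
A = 4πr² = 0.2124 m²; T_body⁴ − T_wall⁴ = 3.324×10¹⁰ − 6.785×10⁹ = 2.646×10¹⁰ K⁴.
|P_net| = 0.58·5.67×10⁻⁸·0.2124·2.646×10¹⁰.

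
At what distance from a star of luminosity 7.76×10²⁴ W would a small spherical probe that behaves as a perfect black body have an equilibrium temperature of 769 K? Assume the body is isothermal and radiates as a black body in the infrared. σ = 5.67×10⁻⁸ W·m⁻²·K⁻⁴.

d ≈ 2.79×10⁹ m

For an isothermal black-emitting sphere, (1−a)S·πr² = σ·4πr²·T⁴ ⇒ S = 4σT⁴/(1−a).
S = 4·5.67×10⁻⁸·(769)⁴/1.00 = 79310 W/m².
Flux falls as S = L/(4πd²), so d = √(L/(4πS)) = √(7.76×10²⁴/(4π·79310)).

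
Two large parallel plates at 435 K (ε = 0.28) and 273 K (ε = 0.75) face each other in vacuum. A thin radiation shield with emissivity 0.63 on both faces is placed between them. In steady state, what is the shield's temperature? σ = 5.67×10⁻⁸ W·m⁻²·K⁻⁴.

T_s ≈ 351 K

In steady state the net flux on the hot side equals that on the cold side.
σ(T₁⁴−T_s⁴)/D₁ = σ(T_s⁴−T₂⁴)/D₂, with D₁ = 1/ε₁+1/ε_s−1 = 4.159, D₂ = 1/ε_s+1/ε₂−1 = 1.921.
Solve for T_s⁴: T_s⁴ = (D₂·T₁⁴ + D₁·T₂⁴)/(D₁+D₂) = 1.511×10¹⁰ K⁴.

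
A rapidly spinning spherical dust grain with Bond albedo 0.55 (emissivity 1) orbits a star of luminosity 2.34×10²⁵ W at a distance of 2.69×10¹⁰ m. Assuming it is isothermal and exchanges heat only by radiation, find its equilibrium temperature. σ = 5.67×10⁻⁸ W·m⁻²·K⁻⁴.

First find the stellar flux at distance d: S = L/(4πd²) = 2.34×10²⁵/(4π·(2.69×10¹⁰)²) = 2573 W/m².
For an isothermal sphere, absorbed (1−a)S·πr² = emitted σ·4πr²·T⁴, so T⁴ = (1−a)S/(4σ).
T⁴ = 0.450·2573/(4·5.67×10⁻⁸) = 5.106×10⁹ K⁴.

T ≈ 267 K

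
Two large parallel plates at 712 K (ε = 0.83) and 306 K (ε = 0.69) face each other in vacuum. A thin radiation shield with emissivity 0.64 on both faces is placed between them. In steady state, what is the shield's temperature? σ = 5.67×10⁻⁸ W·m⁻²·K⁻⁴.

T_s ≈ 613 K

In steady state the net flux on the hot side equals that on the cold side.
σ(T₁⁴−T_s⁴)/D₁ = σ(T_s⁴−T₂⁴)/D₂, with D₁ = 1/ε₁+1/ε_s−1 = 1.767, D₂ = 1/ε_s+1/ε₂−1 = 2.012.
Solve for T_s⁴: T_s⁴ = (D₂·T₁⁴ + D₁·T₂⁴)/(D₁+D₂) = 1.409×10¹¹ K⁴.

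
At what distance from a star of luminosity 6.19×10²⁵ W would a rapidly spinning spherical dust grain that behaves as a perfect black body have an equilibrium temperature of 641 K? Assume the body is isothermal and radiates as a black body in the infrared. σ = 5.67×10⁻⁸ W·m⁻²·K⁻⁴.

For an isothermal black-emitting sphere, (1−a)S·πr² = σ·4πr²·T⁴ ⇒ S = 4σT⁴/(1−a).
S = 4·5.67×10⁻⁸·(641)⁴/1.00 = 38290 W/m².
Flux falls as S = L/(4πd²), so d = √(L/(4πS)) = √(6.19×10²⁵/(4π·38290)).

d ≈ 1.13×10¹⁰ m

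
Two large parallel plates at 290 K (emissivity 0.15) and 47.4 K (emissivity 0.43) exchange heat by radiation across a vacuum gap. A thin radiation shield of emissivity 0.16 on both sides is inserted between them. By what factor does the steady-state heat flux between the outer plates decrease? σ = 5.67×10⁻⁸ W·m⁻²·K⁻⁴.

Without shield: q₀ = σΔ(T⁴)/(1/ε₁+1/ε₂−1) with denominator 7.992.
With shield the two gaps are in series; the resistances add: (1/ε₁+1/ε_s−1)+(1/ε_s+1/ε₂−1) = 11.92+7.576 = 19.49.
Heat-flux ratio q₀/q = 19.49/7.992.

factor ≈ 2.44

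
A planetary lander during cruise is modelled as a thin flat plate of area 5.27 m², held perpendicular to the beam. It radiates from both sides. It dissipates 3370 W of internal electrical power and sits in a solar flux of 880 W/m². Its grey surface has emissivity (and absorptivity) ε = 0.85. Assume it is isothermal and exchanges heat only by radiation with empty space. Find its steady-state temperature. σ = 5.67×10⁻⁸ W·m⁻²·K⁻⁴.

At steady state, absorbed solar power + internal power = radiated power.
Absorbed: α·S·A_cross = 0.85·880·5.270 = 3942 W (cross-section A).
Total input = 3942 + 3370 = 7312 W.
Radiated: εσ·A_surf·T⁴ with A_surf = 2A = 10.54 m².
T⁴ = 7312/(0.85·5.67×10⁻⁸·10.54) = 1.439×10¹⁰ K⁴.

T ≈ 346 K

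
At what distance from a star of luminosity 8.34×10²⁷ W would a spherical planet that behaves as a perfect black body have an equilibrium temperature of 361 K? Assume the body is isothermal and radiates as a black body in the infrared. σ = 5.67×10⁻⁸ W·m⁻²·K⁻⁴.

d ≈ 4.15×10¹¹ m

For an isothermal black-emitting sphere, (1−a)S·πr² = σ·4πr²·T⁴ ⇒ S = 4σT⁴/(1−a).
S = 4·5.67×10⁻⁸·(361)⁴/1.00 = 3852 W/m².
Flux falls as S = L/(4πd²), so d = √(L/(4πS)) = √(8.34×10²⁷/(4π·3852)).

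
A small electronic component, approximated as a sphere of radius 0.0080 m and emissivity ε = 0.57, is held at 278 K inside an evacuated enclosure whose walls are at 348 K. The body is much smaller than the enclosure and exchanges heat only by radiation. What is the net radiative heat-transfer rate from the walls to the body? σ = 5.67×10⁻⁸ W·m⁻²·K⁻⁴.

P_net ≈ 0.226 W

For a small grey body in a large enclosure: P_net = εσA(T_body⁴ − T_wall⁴).
A = 4πr² = 8.042×10⁻⁴ m²; T_body⁴ − T_wall⁴ = 5.973×10⁹ − 1.467×10¹⁰ = -8.693×10⁹ K⁴.
|P_net| = 0.57·5.67×10⁻⁸·8.042×10⁻⁴·8.693×10⁹.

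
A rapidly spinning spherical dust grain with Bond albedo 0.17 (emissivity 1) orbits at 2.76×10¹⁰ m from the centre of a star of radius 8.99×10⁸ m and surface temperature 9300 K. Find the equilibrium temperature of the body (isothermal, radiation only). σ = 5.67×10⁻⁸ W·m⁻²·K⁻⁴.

T ≈ 1130 K

The star's surface emits σT_*⁴; at distance d the flux is S = σT_*⁴(R_*/d)².
S = 5.67×10⁻⁸·(9300)⁴·(8.99×10⁸/2.76×10¹⁰)² = 4.500×10⁵ W/m².
For an isothermal sphere T⁴ = (1−a)S/(4σ) = 1.647×10¹² K⁴.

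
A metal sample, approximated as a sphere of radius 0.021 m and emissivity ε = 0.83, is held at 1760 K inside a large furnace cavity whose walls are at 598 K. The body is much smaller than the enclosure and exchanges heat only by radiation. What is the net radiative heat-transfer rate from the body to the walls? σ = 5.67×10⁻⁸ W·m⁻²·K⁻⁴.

For a small grey body in a large enclosure: P_net = εσA(T_body⁴ − T_wall⁴).
A = 4πr² = 0.005542 m²; T_body⁴ − T_wall⁴ = 9.595×10¹² − 1.279×10¹¹ = 9.467×10¹² K⁴.
|P_net| = 0.83·5.67×10⁻⁸·0.005542·9.467×10¹².

P_net ≈ 2470 W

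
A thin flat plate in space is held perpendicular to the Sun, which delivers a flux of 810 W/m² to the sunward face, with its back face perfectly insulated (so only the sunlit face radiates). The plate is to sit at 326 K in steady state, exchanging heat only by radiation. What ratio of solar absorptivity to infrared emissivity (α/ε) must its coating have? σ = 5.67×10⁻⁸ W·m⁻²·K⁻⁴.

α/ε ≈ 0.791

Balance: αS·A = εσ·1A·T⁴ ⇒ α/ε = σT⁴/S.
α/ε = 5.67×10⁻⁸·(326)⁴/810 = 5.67×10⁻⁸·1.129×10¹⁰/810.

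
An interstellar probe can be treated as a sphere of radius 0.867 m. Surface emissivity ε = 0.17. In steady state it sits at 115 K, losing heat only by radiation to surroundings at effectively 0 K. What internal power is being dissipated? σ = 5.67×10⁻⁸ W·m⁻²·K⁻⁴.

P ≈ 15.9 W

Steady state: P = εσA T⁴.
A = 4πr² = 9.446 m²; T⁴ = (115)⁴ = 1.749×10⁸ K⁴.
P = 0.17 × 5.67×10⁻⁸ × 9.446 × 1.749×10⁸.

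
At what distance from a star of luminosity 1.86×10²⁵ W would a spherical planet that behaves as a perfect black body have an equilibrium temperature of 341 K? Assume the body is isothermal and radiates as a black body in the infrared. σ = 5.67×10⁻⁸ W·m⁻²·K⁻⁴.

For an isothermal black-emitting sphere, (1−a)S·πr² = σ·4πr²·T⁴ ⇒ S = 4σT⁴/(1−a).
S = 4·5.67×10⁻⁸·(341)⁴/1.00 = 3067 W/m².
Flux falls as S = L/(4πd²), so d = √(L/(4πS)) = √(1.86×10²⁵/(4π·3067)).

d ≈ 2.20×10¹⁰ m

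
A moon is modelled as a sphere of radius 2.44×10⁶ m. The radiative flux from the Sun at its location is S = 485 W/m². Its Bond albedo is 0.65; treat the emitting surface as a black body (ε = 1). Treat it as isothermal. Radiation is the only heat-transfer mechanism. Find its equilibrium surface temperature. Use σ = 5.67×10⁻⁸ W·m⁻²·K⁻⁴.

T ≈ 165 K

At equilibrium, absorbed power = emitted power.
Absorbing cross-section = πr² = 1.870×10¹³ m²; emitting surface = 4πr² = 7.482×10¹³ m² (ratio 4).
(1−a)S·A_cross = εσ·A_surf·T⁴  ⇒  T⁴ = (1−a)S/(4σ).
T⁴ = 0.350·485/(4·5.67×10⁻⁸) = 7.485×10⁸ K⁴.
T = (7.485×10⁸)^(1/4).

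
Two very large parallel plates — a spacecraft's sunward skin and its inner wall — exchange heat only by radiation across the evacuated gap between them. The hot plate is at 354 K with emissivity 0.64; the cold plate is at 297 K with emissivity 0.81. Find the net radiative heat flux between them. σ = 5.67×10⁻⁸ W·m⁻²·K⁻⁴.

For two infinite grey parallel plates, q = σ(T₁⁴ − T₂⁴)/(1/ε₁ + 1/ε₂ − 1).
T₁⁴ − T₂⁴ = 1.570×10¹⁰ − 7.781×10⁹ = 7.923×10⁹ K⁴.
1/ε₁ + 1/ε₂ − 1 = 1.562 + 1.235 − 1 = 1.797.
q = 5.67×10⁻⁸ × 7.923×10⁹ / 1.797.

q ≈ 250 W/m²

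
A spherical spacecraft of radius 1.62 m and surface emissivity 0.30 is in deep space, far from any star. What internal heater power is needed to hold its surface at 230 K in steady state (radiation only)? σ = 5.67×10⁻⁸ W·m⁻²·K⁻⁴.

P = εσ·4πr²·T⁴.
4πr² = 32.98 m²; T⁴ = 2.798×10⁹ K⁴.
P = 0.30·5.67×10⁻⁸·32.98·2.798×10⁹.

P ≈ 1570 W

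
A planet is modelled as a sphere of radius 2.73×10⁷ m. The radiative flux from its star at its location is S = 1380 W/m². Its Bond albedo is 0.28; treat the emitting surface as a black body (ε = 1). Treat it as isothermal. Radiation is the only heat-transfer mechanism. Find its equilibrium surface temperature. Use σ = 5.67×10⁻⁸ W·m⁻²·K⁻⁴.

T ≈ 257 K

At equilibrium, absorbed power = emitted power.
Absorbing cross-section = πr² = 2.341×10¹⁵ m²; emitting surface = 4πr² = 9.366×10¹⁵ m² (ratio 4).
(1−a)S·A_cross = εσ·A_surf·T⁴  ⇒  T⁴ = (1−a)S/(4σ).
T⁴ = 0.720·1380/(4·5.67×10⁻⁸) = 4.381×10⁹ K⁴.
T = (4.381×10⁹)^(1/4).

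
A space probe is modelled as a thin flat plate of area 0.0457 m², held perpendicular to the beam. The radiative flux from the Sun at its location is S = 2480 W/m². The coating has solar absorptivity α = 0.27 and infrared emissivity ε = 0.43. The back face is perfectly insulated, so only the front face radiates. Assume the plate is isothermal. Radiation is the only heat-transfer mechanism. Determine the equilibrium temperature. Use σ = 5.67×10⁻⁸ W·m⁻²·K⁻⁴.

T ≈ 407 K

At equilibrium, absorbed power = emitted power.
Absorbing cross-section = A = 0.04570 m²; emitting surface = A = 0.04570 m² (ratio 1).
αS·A_cross = εσ·A_surf·T⁴  ⇒  T⁴ = αS/(ε·1σ).
T⁴ = 0.270·2480/(0.43·1·5.67×10⁻⁸) = 2.746×10¹⁰ K⁴.
T = (2.746×10¹⁰)^(1/4).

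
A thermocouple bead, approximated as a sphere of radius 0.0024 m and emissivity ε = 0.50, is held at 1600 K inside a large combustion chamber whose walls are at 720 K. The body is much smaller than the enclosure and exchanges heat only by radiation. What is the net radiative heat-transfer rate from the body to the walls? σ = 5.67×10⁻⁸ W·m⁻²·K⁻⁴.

For a small grey body in a large enclosure: P_net = εσA(T_body⁴ − T_wall⁴).
A = 4πr² = 7.238×10⁻⁵ m²; T_body⁴ − T_wall⁴ = 6.554×10¹² − 2.687×10¹¹ = 6.285×10¹² K⁴.
|P_net| = 0.50·5.67×10⁻⁸·7.238×10⁻⁵·6.285×10¹².

P_net ≈ 12.9 W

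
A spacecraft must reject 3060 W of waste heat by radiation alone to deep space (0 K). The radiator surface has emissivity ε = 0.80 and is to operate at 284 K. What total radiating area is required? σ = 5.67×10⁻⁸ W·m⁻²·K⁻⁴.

P = εσA T⁴ ⇒ A = P/(εσT⁴).
T⁴ = 6.505×10⁹ K⁴.
A = 3060/(0.80 × 5.67×10⁻⁸ × 6.505×10⁹).

A ≈ 10.4 m²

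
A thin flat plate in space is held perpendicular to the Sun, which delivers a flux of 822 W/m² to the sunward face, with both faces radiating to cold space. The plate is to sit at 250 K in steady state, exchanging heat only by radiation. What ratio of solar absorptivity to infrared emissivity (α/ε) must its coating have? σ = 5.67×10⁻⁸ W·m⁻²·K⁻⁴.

α/ε ≈ 0.539

Balance: αS·A = εσ·2A·T⁴ ⇒ α/ε = 2σT⁴/S.
α/ε = 2·5.67×10⁻⁸·(250)⁴/822 = 2·5.67×10⁻⁸·3.906×10⁹/822.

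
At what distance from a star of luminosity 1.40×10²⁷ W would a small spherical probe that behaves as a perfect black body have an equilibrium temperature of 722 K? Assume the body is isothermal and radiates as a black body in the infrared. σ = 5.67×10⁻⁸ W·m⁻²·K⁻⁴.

d ≈ 4.25×10¹⁰ m

For an isothermal black-emitting sphere, (1−a)S·πr² = σ·4πr²·T⁴ ⇒ S = 4σT⁴/(1−a).
S = 4·5.67×10⁻⁸·(722)⁴/1.00 = 61630 W/m².
Flux falls as S = L/(4πd²), so d = √(L/(4πS)) = √(1.40×10²⁷/(4π·61630)).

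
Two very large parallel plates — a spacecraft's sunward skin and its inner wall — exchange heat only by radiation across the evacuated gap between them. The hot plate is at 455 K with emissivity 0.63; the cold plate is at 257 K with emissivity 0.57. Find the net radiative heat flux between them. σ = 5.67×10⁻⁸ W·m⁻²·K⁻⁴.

For two infinite grey parallel plates, q = σ(T₁⁴ − T₂⁴)/(1/ε₁ + 1/ε₂ − 1).
T₁⁴ − T₂⁴ = 4.286×10¹⁰ − 4.362×10⁹ = 3.850×10¹⁰ K⁴.
1/ε₁ + 1/ε₂ − 1 = 1.587 + 1.754 − 1 = 2.342.
q = 5.67×10⁻⁸ × 3.850×10¹⁰ / 2.342.

q ≈ 932 W/m²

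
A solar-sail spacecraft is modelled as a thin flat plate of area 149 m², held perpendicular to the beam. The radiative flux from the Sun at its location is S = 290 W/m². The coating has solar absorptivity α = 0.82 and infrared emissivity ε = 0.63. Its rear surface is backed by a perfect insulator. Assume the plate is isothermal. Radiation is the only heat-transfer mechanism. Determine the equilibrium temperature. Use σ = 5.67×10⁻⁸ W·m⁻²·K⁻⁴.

T ≈ 286 K

At equilibrium, absorbed power = emitted power.
Absorbing cross-section = A = 149.0 m²; emitting surface = A = 149.0 m² (ratio 1).
αS·A_cross = εσ·A_surf·T⁴  ⇒  T⁴ = αS/(ε·1σ).
T⁴ = 0.820·290/(0.63·1·5.67×10⁻⁸) = 6.657×10⁹ K⁴.
T = (6.657×10⁹)^(1/4).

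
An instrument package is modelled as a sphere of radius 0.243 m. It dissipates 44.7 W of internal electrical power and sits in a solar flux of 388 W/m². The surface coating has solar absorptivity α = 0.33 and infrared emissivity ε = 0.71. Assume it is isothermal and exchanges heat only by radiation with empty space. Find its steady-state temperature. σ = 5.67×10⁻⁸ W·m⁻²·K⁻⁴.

T ≈ 219 K

At steady state, absorbed solar power + internal power = radiated power.
Absorbed: α·S·A_cross = 0.33·388·0.1855 = 23.75 W (cross-section πr²).
Total input = 23.75 + 44.7 = 68.45 W.
Radiated: εσ·A_surf·T⁴ with A_surf = 4πr² = 0.7420 m².
T⁴ = 68.45/(0.71·5.67×10⁻⁸·0.7420) = 2.292×10⁹ K⁴.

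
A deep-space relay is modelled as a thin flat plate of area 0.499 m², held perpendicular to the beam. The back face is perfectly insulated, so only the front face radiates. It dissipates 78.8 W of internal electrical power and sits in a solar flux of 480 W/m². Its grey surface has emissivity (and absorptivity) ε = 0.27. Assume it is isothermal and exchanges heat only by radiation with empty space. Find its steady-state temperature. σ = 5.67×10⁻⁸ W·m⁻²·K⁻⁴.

At steady state, absorbed solar power + internal power = radiated power.
Absorbed: α·S·A_cross = 0.27·480·0.4990 = 64.67 W (cross-section A).
Total input = 64.67 + 78.8 = 143.5 W.
Radiated: εσ·A_surf·T⁴ with A_surf = A = 0.4990 m².
T⁴ = 143.5/(0.27·5.67×10⁻⁸·0.4990) = 1.878×10¹⁰ K⁴.

T ≈ 370 K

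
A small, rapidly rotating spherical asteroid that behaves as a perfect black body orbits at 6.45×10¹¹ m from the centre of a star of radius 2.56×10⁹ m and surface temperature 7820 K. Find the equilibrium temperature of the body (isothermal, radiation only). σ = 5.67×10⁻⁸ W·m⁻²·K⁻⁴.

T ≈ 348 K

The star's surface emits σT_*⁴; at distance d the flux is S = σT_*⁴(R_*/d)².
S = 5.67×10⁻⁸·(7820)⁴·(2.56×10⁹/6.45×10¹¹)² = 3340 W/m².
For an isothermal sphere T⁴ = (1−a)S/(4σ) = 1.473×10¹⁰ K⁴.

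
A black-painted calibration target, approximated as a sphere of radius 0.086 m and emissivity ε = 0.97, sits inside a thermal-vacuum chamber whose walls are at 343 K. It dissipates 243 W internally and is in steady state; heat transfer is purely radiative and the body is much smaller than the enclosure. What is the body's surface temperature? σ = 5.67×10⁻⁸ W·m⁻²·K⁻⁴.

T ≈ 498 K

For a small grey body in a large enclosure, net radiated power = εσA(T⁴ − T_w⁴).
Steady state: P = εσA(T⁴ − T_w⁴) with A = 4πr² = 0.09294 m².
T⁴ = P/(εσA) + T_w⁴ = 243/(0.97·5.67×10⁻⁸·0.09294) + (343)⁴
    = 4.754×10¹⁰ + 1.384×10¹⁰ = 6.138×10¹⁰ K⁴.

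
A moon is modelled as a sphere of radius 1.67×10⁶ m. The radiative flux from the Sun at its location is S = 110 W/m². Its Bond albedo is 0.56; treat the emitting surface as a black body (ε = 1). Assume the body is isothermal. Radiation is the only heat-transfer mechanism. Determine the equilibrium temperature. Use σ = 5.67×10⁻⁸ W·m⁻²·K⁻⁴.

At equilibrium, absorbed power = emitted power.
Absorbing cross-section = πr² = 8.762×10¹² m²; emitting surface = 4πr² = 3.505×10¹³ m² (ratio 4).
(1−a)S·A_cross = εσ·A_surf·T⁴  ⇒  T⁴ = (1−a)S/(4σ).
T⁴ = 0.440·110/(4·5.67×10⁻⁸) = 2.134×10⁸ K⁴.
T = (2.134×10⁸)^(1/4).

T ≈ 121 K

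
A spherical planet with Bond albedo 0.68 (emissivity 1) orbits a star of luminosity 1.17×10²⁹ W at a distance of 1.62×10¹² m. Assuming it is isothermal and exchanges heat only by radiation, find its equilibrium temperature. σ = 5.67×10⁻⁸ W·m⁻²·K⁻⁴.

T ≈ 266 K

First find the stellar flux at distance d: S = L/(4πd²) = 1.17×10²⁹/(4π·(1.62×10¹²)²) = 3548 W/m².
For an isothermal sphere, absorbed (1−a)S·πr² = emitted σ·4πr²·T⁴, so T⁴ = (1−a)S/(4σ).
T⁴ = 0.320·3548/(4·5.67×10⁻⁸) = 5.006×10⁹ K⁴.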